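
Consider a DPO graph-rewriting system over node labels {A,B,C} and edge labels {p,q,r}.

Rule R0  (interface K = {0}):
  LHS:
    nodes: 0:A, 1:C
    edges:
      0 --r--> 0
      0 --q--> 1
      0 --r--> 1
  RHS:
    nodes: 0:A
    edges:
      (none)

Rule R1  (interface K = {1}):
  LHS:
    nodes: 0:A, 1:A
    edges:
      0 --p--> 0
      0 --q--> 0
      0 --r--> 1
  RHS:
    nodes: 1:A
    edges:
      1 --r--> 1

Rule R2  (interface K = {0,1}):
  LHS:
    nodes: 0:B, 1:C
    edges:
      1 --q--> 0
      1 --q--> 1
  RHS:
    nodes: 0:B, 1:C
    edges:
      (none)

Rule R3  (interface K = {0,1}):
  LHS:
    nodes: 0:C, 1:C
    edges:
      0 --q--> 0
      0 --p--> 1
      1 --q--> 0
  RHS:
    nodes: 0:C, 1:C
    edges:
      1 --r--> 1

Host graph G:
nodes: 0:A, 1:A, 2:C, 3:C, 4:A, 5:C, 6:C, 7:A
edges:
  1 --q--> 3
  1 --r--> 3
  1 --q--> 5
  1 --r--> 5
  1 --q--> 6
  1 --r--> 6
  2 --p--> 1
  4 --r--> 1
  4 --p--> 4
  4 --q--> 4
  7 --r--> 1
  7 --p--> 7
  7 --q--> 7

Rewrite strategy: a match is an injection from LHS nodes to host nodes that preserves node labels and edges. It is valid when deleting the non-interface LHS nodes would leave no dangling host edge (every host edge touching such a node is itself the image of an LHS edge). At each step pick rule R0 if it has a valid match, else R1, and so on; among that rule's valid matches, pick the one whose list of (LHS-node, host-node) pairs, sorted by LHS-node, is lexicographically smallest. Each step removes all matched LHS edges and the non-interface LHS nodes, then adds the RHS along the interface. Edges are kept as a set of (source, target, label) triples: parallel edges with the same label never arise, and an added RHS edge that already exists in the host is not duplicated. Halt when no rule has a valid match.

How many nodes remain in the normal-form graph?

Answer: 4

Rewrite trace:
start.  V:8 E:13  edges: 1-q->3 1-r->3 1-q->5 1-r->5 1-q->6 1-r->6 2-p->1 4-r->1 4-p->4 4-q->4 7-r->1 7-p->7 7-q->7
1. fire R1 via {0↦4, 1↦1}  →  V:7 E:11  edges: 1-r->1 1-q->3 1-r->3 1-q->5 1-r->5 1-q->6 1-r->6 2-p->1 7-r->1 7-p->7 7-q->7
2. fire R0 via {0↦1, 1↦3}  →  V:6 E:8  edges: 1-q->5 1-r->5 1-q->6 1-r->6 2-p->1 7-r->1 7-p->7 7-q->7
3. fire R1 via {0↦7, 1↦1}  →  V:5 E:6  edges: 1-r->1 1-q->5 1-r->5 1-q->6 1-r->6 2-p->1
4. fire R0 via {0↦1, 1↦5}  →  V:4 E:3  edges: 1-q->6 1-r->6 2-p->1
normal form: no rule applies after step 4
NF nodes: {0:A, 1:A, 2:C, 6:C}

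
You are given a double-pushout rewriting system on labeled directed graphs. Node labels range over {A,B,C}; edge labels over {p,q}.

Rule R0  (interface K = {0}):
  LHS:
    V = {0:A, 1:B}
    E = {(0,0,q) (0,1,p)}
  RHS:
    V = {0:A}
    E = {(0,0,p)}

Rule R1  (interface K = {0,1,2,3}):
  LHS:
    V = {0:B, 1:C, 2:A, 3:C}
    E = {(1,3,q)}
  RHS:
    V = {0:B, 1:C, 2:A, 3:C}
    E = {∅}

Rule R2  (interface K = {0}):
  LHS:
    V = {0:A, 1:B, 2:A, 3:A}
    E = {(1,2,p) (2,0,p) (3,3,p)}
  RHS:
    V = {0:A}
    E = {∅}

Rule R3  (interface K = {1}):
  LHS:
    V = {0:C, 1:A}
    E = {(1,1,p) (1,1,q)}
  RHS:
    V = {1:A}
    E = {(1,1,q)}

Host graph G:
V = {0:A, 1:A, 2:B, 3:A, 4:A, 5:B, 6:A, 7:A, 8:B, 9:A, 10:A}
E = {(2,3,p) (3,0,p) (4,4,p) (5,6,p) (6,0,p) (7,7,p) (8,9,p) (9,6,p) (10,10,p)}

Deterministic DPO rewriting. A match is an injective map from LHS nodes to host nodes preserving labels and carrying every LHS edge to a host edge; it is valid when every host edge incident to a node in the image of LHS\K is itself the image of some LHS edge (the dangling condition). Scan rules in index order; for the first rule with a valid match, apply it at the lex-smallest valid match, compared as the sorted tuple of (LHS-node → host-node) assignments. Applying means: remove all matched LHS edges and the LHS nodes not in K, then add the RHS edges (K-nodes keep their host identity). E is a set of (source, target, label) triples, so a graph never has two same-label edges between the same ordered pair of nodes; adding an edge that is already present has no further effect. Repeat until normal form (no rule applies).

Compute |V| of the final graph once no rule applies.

[0] host  ⇒  11 nodes, 9 edges  {2-p->3 3-p->0 4-p->4 5-p->6 6-p->0 7-p->7 8-p->9 9-p->6 10-p->10}
[1] R2 @ {0↦0, 1↦2, 2↦3, 3↦4}  ⇒  8 nodes, 6 edges  {5-p->6 6-p->0 7-p->7 8-p->9 9-p->6 10-p->10}
[2] R2 @ {0↦6, 1↦8, 2↦9, 3↦7}  ⇒  5 nodes, 3 edges  {5-p->6 6-p->0 10-p->10}
[3] R2 @ {0↦0, 1↦5, 2↦6, 3↦10}  ⇒  2 nodes, 0 edges  {∅}
halt: no rule applies after step 3
NF nodes: {0:A, 1:A}

Answer: 2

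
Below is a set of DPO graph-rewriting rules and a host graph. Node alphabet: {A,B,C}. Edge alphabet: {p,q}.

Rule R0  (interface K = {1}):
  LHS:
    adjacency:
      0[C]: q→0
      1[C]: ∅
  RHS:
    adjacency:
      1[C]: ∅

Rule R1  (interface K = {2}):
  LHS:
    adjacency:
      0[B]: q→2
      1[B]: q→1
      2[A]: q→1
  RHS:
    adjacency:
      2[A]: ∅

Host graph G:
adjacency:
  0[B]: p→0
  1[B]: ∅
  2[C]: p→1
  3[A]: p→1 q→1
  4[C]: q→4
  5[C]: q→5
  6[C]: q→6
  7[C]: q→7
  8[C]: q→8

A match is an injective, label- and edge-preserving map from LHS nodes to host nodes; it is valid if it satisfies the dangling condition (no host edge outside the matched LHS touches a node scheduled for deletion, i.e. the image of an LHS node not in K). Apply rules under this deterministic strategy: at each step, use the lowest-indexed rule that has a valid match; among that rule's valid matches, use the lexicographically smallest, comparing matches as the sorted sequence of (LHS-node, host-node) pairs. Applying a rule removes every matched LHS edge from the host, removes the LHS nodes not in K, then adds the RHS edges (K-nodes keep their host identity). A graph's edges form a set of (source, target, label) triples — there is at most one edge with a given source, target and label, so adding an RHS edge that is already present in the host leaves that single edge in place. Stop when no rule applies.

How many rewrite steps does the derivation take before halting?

Answer: 5

Rewrite trace:
[0] host  ⇒  9 nodes, 9 edges  {0-p->0 2-p->1 3-p->1 3-q->1 4-q->4 5-q->5 6-q->6 7-q->7 8-q->8}
[1] R0 @ {0↦4, 1↦2}  ⇒  8 nodes, 8 edges  {0-p->0 2-p->1 3-p->1 3-q->1 5-q->5 6-q->6 7-q->7 8-q->8}
[2] R0 @ {0↦5, 1↦2}  ⇒  7 nodes, 7 edges  {0-p->0 2-p->1 3-p->1 3-q->1 6-q->6 7-q->7 8-q->8}
[3] R0 @ {0↦6, 1↦2}  ⇒  6 nodes, 6 edges  {0-p->0 2-p->1 3-p->1 3-q->1 7-q->7 8-q->8}
[4] R0 @ {0↦7, 1↦2}  ⇒  5 nodes, 5 edges  {0-p->0 2-p->1 3-p->1 3-q->1 8-q->8}
[5] R0 @ {0↦8, 1↦2}  ⇒  4 nodes, 4 edges  {0-p->0 2-p->1 3-p->1 3-q->1}
normal form: no rule applies after step 5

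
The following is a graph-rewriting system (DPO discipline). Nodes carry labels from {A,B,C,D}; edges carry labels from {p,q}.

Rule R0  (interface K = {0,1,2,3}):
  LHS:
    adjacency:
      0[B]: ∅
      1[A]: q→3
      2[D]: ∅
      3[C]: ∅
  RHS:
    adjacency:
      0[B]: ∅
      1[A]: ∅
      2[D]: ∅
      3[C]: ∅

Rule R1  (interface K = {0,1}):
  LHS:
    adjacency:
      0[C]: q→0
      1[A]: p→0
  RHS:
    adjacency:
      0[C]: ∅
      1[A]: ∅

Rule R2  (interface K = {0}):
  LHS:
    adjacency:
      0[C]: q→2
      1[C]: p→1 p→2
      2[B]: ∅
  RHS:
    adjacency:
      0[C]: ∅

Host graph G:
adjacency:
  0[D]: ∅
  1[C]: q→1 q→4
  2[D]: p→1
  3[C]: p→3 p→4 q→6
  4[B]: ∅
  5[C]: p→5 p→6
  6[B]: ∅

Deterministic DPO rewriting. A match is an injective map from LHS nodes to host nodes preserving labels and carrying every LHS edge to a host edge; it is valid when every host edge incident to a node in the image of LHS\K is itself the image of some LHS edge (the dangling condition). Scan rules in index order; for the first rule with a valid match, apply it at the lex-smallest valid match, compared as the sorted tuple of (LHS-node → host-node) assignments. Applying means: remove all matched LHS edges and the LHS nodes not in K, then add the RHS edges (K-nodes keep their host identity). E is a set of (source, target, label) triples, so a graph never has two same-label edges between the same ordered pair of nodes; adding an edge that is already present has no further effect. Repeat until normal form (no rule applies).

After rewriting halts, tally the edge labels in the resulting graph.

Answer: p:1 q:1

Rewrite trace:
initial: |V|=7 |E|=8  E = 1-q->1 1-q->4 2-p->1 3-p->3 3-p->4 3-q->6 5-p->5 5-p->6
step 1: apply R2 at {0↦3, 1↦5, 2↦6}  → |V|=5 |E|=5  E = 1-q->1 1-q->4 2-p->1 3-p->3 3-p->4
step 2: apply R2 at {0↦1, 1↦3, 2↦4}  → |V|=3 |E|=2  E = 1-q->1 2-p->1
normal form: no rule applies after step 2
NF edges: [(1, 1, 'q'), (2, 1, 'p')]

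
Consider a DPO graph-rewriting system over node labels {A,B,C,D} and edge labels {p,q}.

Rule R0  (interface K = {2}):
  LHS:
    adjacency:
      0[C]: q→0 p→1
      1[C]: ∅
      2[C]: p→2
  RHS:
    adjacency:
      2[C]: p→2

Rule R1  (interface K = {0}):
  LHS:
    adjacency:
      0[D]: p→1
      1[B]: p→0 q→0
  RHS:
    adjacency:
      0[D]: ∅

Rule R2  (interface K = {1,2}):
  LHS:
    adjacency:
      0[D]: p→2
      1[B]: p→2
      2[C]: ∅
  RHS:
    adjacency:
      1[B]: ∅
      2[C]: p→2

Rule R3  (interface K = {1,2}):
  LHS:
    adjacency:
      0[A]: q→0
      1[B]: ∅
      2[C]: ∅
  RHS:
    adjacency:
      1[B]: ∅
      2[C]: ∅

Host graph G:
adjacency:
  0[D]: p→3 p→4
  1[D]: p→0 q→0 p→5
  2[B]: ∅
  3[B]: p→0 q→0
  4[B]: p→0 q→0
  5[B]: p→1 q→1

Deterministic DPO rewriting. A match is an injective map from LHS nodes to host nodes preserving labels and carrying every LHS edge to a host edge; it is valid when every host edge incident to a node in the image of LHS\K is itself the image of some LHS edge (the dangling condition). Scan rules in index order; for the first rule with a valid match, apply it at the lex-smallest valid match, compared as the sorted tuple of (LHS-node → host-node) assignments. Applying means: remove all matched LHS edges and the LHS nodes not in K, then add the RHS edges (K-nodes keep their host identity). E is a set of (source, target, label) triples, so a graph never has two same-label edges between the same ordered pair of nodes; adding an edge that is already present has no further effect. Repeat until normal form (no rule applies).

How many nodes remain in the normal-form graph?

Answer: 3

Rewrite trace:
[0] host  ⇒  6 nodes, 11 edges  {0-p->3 0-p->4 1-p->0 1-q->0 1-p->5 3-p->0 3-q->0 4-p->0 4-q->0 5-p->1 5-q->1}
[1] R1 @ {0↦0, 1↦3}  ⇒  5 nodes, 8 edges  {0-p->4 1-p->0 1-q->0 1-p->5 4-p->0 4-q->0 5-p->1 5-q->1}
[2] R1 @ {0↦0, 1↦4}  ⇒  4 nodes, 5 edges  {1-p->0 1-q->0 1-p->5 5-p->1 5-q->1}
[3] R1 @ {0↦1, 1↦5}  ⇒  3 nodes, 2 edges  {1-p->0 1-q->0}
halt: no rule applies after step 3
NF nodes: {0:D, 1:D, 2:B}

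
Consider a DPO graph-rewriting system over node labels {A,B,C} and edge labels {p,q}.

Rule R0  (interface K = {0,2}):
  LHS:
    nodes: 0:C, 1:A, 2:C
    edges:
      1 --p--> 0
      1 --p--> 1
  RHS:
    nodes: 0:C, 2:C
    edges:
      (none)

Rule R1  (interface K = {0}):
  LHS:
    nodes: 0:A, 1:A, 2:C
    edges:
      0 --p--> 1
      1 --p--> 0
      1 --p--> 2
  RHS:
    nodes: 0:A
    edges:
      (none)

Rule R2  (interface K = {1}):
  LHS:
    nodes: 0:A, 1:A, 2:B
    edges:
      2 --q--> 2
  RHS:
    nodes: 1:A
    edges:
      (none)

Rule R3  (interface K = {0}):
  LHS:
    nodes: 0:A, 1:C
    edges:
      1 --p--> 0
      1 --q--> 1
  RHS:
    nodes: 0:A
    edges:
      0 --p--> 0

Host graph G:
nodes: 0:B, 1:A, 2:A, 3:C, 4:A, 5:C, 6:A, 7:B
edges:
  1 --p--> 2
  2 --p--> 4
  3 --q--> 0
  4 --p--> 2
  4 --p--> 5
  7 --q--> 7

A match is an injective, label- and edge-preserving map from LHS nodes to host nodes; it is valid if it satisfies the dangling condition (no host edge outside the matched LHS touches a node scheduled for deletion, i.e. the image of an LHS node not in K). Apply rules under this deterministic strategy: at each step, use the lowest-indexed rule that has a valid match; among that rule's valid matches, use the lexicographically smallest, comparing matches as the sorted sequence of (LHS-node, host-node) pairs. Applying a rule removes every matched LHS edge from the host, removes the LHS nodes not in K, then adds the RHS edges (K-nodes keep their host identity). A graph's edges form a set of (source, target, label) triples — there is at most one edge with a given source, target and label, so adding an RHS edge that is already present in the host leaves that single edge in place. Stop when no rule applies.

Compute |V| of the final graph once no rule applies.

Answer: 4

Derivation:
start.  V:8 E:6  edges: 1-p->2 2-p->4 3-q->0 4-p->2 4-p->5 7-q->7
1. fire R1 via {0↦2, 1↦4, 2↦5}  →  V:6 E:3  edges: 1-p->2 3-q->0 7-q->7
2. fire R2 via {0↦6, 1↦1, 2↦7}  →  V:4 E:2  edges: 1-p->2 3-q->0
final graph: no rule applies after step 2
NF nodes: {0:B, 1:A, 2:A, 3:C}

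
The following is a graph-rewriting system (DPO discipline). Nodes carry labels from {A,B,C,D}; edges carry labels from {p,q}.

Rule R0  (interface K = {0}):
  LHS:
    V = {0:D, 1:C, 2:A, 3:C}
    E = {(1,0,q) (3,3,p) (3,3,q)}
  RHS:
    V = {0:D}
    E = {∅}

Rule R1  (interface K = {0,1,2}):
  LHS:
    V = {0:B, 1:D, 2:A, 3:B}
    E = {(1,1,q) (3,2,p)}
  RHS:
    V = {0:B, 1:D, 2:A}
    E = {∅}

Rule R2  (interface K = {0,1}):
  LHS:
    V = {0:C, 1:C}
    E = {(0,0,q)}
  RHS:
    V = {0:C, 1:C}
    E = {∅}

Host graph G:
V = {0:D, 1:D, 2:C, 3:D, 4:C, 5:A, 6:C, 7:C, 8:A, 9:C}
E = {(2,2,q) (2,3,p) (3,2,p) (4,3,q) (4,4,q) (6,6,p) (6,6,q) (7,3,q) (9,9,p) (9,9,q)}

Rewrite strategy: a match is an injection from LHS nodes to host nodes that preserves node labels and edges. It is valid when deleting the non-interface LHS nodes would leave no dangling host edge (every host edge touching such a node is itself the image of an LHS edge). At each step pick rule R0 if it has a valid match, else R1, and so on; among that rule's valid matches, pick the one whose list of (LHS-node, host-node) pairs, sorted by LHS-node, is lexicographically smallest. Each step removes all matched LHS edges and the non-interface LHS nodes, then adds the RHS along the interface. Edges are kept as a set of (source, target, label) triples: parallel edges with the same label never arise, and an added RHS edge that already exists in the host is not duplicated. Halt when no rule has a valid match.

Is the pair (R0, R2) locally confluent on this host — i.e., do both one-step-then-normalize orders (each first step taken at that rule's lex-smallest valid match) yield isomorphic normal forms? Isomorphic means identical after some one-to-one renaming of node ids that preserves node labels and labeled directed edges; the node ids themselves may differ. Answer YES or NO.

branch R0-first: apply at {0↦3, 1↦7, 2↦5, 3↦6} → |E|=7, then 3 more step(s) → NF |V|=4 |E|=2 V={0:D, 1:D, 2:C, 3:D} E=2-p->3 3-p->2
branch R2-first: apply at {0↦2, 1↦4} → |E|=9, then 3 more step(s) → NF |V|=4 |E|=2 V={0:D, 1:D, 2:C, 3:D} E=2-p->3 3-p->2
graphs isomorphic (equal up to label-preserving node renaming)

Answer: YES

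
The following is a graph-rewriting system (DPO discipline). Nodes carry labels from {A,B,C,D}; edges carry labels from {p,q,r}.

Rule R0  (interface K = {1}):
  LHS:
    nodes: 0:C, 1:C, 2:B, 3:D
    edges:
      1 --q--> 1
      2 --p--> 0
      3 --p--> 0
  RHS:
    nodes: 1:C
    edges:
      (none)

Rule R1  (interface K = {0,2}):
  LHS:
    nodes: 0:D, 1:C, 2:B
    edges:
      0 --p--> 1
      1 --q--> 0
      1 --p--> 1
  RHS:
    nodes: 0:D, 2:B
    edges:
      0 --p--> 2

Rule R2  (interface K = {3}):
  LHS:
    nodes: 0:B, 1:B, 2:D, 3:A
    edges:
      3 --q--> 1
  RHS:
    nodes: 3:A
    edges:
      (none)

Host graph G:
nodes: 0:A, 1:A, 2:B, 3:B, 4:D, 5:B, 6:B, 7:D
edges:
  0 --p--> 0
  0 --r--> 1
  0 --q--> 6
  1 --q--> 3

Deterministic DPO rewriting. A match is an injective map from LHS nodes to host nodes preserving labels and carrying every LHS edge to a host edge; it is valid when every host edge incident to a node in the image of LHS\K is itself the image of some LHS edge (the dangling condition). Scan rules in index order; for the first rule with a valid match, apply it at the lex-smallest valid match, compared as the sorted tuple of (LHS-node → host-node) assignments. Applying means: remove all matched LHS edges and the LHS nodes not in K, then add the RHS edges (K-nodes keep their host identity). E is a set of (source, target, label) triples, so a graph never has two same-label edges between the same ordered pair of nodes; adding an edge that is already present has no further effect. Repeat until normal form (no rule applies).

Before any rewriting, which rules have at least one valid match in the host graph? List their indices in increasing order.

Answer: [R2]

Rewrite trace:
R0: no valid match — LHS pattern not found
R1: no valid match — LHS pattern not found
R2: 8 valid matches — {0↦2, 1↦3, 2↦4, 3↦1}, {0↦2, 1↦3, 2↦7, 3↦1}, {0↦2, 1↦6, 2↦4, 3↦0} (+5 more)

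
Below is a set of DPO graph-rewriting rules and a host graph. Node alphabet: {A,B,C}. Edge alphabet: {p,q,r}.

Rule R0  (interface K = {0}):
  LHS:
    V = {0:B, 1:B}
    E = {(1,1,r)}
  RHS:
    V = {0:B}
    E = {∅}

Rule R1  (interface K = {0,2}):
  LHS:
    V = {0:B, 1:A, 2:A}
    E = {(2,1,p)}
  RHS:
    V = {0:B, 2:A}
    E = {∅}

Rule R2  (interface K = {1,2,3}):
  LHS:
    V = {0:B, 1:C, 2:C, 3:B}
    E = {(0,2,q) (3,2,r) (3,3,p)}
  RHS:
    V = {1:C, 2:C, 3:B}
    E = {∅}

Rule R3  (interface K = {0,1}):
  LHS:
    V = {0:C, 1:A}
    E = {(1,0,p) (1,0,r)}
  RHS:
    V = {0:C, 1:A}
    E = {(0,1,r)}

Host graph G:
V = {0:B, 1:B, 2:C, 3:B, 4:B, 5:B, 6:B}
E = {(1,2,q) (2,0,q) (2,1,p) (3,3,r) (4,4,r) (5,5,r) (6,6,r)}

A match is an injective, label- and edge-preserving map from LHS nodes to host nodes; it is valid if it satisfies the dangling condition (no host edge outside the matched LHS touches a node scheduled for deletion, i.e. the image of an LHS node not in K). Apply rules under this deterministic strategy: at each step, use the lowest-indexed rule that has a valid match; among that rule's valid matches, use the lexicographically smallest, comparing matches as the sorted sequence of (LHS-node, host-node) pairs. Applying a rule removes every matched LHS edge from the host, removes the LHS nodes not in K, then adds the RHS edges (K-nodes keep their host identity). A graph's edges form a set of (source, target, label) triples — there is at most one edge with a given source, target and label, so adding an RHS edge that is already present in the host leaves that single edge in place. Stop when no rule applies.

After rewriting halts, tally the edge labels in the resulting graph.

initial: |V|=7 |E|=7  E = 1-q->2 2-q->0 2-p->1 3-r->3 4-r->4 5-r->5 6-r->6
step 1: apply R0 at {0↦0, 1↦3}  → |V|=6 |E|=6  E = 1-q->2 2-q->0 2-p->1 4-r->4 5-r->5 6-r->6
step 2: apply R0 at {0↦0, 1↦4}  → |V|=5 |E|=5  E = 1-q->2 2-q->0 2-p->1 5-r->5 6-r->6
step 3: apply R0 at {0↦0, 1↦5}  → |V|=4 |E|=4  E = 1-q->2 2-q->0 2-p->1 6-r->6
step 4: apply R0 at {0↦0, 1↦6}  → |V|=3 |E|=3  E = 1-q->2 2-q->0 2-p->1
final graph: no rule applies after step 4
NF edges: [(1, 2, 'q'), (2, 0, 'q'), (2, 1, 'p')]

Answer: p:1 q:2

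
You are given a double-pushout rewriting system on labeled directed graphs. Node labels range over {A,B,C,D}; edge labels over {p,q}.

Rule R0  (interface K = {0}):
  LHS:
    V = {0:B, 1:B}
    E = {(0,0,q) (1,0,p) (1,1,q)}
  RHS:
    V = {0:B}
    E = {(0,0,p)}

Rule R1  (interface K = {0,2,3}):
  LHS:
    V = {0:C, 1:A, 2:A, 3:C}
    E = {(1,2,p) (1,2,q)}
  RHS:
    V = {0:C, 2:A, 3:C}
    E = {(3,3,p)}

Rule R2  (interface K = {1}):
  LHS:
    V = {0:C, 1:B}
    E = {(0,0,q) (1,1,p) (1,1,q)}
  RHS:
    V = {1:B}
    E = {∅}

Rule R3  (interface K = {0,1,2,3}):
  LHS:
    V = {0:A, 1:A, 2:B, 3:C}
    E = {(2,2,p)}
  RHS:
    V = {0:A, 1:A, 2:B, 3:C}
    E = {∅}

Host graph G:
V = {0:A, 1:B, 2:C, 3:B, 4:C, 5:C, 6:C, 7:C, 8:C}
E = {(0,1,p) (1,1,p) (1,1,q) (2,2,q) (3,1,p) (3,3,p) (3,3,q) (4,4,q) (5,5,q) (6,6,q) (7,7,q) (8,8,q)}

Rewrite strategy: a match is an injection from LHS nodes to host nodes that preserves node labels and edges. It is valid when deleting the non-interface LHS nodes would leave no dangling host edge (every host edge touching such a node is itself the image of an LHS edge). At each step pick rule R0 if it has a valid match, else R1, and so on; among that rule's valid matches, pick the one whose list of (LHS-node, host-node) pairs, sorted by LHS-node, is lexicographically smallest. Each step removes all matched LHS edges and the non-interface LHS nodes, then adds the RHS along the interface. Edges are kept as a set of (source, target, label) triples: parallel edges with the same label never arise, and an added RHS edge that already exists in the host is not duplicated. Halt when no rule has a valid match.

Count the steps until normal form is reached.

Answer: 2

Rewrite trace:
[0] host  ⇒  9 nodes, 12 edges  {0-p->1 1-p->1 1-q->1 2-q->2 3-p->1 3-p->3 3-q->3 4-q->4 5-q->5 6-q->6 7-q->7 8-q->8}
[1] R2 @ {0↦2, 1↦1}  ⇒  8 nodes, 9 edges  {0-p->1 3-p->1 3-p->3 3-q->3 4-q->4 5-q->5 6-q->6 7-q->7 8-q->8}
[2] R2 @ {0↦4, 1↦3}  ⇒  7 nodes, 6 edges  {0-p->1 3-p->1 5-q->5 6-q->6 7-q->7 8-q->8}
final graph: no rule applies after step 2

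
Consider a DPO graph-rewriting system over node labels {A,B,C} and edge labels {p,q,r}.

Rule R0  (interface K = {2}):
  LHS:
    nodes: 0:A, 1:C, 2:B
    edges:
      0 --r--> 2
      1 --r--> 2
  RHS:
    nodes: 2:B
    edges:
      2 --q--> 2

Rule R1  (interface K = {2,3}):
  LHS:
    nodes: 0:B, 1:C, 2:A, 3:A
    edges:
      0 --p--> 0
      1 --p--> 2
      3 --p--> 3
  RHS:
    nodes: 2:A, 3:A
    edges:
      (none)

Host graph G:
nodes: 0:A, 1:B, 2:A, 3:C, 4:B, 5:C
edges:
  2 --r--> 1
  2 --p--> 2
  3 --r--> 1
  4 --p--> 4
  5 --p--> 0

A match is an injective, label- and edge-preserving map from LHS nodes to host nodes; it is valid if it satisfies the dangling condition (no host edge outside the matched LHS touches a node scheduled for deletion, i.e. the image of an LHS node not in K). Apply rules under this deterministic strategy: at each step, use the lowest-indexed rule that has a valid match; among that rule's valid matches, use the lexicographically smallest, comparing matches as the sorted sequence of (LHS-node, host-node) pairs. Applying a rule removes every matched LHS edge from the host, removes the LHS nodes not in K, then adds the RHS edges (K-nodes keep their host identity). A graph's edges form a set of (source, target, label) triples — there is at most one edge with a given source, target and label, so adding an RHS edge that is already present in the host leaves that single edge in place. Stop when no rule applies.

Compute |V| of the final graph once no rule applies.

start.  V:6 E:5  edges: 2-r->1 2-p->2 3-r->1 4-p->4 5-p->0
1. fire R1 via {0↦4, 1↦5, 2↦0, 3↦2}  →  V:4 E:2  edges: 2-r->1 3-r->1
2. fire R0 via {0↦2, 1↦3, 2↦1}  →  V:2 E:1  edges: 1-q->1
normal form: no rule applies after step 2
NF nodes: {0:A, 1:B}

Answer: 2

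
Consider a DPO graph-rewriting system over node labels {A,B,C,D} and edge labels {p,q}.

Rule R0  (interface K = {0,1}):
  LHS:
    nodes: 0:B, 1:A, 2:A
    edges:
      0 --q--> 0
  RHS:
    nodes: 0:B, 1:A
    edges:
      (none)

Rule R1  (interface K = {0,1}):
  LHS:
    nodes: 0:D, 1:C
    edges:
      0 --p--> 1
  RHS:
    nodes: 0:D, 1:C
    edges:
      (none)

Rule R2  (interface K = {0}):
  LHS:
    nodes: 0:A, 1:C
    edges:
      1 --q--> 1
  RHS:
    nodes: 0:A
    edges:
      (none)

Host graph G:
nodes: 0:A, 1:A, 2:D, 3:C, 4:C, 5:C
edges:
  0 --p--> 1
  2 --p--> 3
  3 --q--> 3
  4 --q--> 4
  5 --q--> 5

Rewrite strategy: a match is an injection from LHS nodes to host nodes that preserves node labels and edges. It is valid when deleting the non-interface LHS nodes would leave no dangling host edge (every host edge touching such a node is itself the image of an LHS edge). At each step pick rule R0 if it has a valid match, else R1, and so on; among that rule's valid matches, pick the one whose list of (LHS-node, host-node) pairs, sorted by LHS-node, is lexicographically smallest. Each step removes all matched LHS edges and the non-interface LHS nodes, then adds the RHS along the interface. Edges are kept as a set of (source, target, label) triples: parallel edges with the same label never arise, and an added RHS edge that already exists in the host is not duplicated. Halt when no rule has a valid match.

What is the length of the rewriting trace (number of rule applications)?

Answer: 4

Derivation:
start.  V:6 E:5  edges: 0-p->1 2-p->3 3-q->3 4-q->4 5-q->5
1. fire R1 via {0↦2, 1↦3}  →  V:6 E:4  edges: 0-p->1 3-q->3 4-q->4 5-q->5
2. fire R2 via {0↦0, 1↦3}  →  V:5 E:3  edges: 0-p->1 4-q->4 5-q->5
3. fire R2 via {0↦0, 1↦4}  →  V:4 E:2  edges: 0-p->1 5-q->5
4. fire R2 via {0↦0, 1↦5}  →  V:3 E:1  edges: 0-p->1
final graph: no rule applies after step 4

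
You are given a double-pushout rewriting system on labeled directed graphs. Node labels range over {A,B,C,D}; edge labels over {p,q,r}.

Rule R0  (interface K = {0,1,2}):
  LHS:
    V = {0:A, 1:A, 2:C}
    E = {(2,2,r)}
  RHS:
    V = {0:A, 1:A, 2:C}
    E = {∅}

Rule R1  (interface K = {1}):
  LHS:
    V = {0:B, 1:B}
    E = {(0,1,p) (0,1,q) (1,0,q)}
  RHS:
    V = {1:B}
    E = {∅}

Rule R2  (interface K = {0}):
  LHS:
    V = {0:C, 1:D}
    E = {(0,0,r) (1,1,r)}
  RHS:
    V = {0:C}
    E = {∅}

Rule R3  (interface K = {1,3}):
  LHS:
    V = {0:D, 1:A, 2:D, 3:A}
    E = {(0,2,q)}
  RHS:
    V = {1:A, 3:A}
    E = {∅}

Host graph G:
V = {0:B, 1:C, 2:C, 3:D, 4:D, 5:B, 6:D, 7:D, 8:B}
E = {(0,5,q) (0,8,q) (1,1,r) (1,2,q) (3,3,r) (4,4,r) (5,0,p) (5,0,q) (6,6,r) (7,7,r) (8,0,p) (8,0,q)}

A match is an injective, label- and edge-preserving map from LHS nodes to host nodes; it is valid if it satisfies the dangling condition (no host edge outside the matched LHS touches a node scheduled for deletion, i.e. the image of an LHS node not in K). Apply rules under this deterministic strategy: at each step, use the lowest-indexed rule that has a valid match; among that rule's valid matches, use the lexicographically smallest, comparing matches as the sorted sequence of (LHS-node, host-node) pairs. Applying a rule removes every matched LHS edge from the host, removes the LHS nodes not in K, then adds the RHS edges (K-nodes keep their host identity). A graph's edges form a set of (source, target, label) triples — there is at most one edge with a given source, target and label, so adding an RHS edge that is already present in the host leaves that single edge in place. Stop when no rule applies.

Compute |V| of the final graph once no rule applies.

Answer: 6

Rewrite trace:
initial: |V|=9 |E|=12  E = 0-q->5 0-q->8 1-r->1 1-q->2 3-r->3 4-r->4 5-p->0 5-q->0 6-r->6 7-r->7 8-p->0 8-q->0
step 1: apply R1 at {0↦5, 1↦0}  → |V|=8 |E|=9  E = 0-q->8 1-r->1 1-q->2 3-r->3 4-r->4 6-r->6 7-r->7 8-p->0 8-q->0
step 2: apply R1 at {0↦8, 1↦0}  → |V|=7 |E|=6  E = 1-r->1 1-q->2 3-r->3 4-r->4 6-r->6 7-r->7
step 3: apply R2 at {0↦1, 1↦3}  → |V|=6 |E|=4  E = 1-q->2 4-r->4 6-r->6 7-r->7
normal form: no rule applies after step 3
NF nodes: {0:B, 1:C, 2:C, 4:D, 6:D, 7:D}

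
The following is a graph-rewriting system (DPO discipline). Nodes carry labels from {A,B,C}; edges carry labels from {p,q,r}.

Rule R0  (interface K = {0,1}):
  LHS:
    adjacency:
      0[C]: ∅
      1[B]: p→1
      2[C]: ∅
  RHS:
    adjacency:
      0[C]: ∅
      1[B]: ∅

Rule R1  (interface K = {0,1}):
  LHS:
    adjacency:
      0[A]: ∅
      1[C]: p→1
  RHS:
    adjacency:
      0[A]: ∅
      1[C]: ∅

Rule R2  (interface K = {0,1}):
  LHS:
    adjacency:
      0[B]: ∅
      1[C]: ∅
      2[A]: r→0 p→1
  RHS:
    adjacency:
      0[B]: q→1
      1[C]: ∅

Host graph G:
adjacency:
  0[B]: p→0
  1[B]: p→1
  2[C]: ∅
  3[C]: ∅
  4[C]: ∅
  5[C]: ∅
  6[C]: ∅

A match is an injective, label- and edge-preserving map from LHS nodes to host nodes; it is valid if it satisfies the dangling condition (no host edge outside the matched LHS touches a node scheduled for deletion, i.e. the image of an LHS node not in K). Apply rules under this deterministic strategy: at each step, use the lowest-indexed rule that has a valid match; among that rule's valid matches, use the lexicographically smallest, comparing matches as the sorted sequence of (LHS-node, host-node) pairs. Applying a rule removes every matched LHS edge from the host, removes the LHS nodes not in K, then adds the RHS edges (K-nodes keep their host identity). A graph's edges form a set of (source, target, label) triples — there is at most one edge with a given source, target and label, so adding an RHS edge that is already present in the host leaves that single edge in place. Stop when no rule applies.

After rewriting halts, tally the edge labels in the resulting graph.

[0] host  ⇒  7 nodes, 2 edges  {0-p->0 1-p->1}
[1] R0 @ {0↦2, 1↦0, 2↦3}  ⇒  6 nodes, 1 edges  {1-p->1}
[2] R0 @ {0↦2, 1↦1, 2↦4}  ⇒  5 nodes, 0 edges  {∅}
normal form: no rule applies after step 2
NF edges: []

Answer: (no edges)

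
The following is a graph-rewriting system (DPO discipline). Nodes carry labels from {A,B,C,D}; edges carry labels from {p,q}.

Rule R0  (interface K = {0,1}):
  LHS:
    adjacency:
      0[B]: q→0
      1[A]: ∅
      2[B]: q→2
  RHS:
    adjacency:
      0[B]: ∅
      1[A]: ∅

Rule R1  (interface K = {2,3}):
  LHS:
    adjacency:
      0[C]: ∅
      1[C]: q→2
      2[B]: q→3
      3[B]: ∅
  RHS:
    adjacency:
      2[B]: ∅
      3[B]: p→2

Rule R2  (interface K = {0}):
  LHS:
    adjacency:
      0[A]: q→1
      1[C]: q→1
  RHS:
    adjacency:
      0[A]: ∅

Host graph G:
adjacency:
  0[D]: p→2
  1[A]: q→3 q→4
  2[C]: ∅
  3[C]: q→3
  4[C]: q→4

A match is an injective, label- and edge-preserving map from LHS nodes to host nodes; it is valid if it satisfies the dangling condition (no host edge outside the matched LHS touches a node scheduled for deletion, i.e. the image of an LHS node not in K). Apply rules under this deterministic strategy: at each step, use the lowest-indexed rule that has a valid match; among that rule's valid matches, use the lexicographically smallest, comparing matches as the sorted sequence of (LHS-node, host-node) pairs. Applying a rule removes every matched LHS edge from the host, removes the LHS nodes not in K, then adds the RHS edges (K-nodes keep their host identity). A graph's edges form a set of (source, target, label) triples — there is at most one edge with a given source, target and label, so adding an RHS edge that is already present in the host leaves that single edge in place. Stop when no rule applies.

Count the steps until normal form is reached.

Answer: 2

Rewrite trace:
[0] host  ⇒  5 nodes, 5 edges  {0-p->2 1-q->3 1-q->4 3-q->3 4-q->4}
[1] R2 @ {0↦1, 1↦3}  ⇒  4 nodes, 3 edges  {0-p->2 1-q->4 4-q->4}
[2] R2 @ {0↦1, 1↦4}  ⇒  3 nodes, 1 edges  {0-p->2}
halt: no rule applies after step 2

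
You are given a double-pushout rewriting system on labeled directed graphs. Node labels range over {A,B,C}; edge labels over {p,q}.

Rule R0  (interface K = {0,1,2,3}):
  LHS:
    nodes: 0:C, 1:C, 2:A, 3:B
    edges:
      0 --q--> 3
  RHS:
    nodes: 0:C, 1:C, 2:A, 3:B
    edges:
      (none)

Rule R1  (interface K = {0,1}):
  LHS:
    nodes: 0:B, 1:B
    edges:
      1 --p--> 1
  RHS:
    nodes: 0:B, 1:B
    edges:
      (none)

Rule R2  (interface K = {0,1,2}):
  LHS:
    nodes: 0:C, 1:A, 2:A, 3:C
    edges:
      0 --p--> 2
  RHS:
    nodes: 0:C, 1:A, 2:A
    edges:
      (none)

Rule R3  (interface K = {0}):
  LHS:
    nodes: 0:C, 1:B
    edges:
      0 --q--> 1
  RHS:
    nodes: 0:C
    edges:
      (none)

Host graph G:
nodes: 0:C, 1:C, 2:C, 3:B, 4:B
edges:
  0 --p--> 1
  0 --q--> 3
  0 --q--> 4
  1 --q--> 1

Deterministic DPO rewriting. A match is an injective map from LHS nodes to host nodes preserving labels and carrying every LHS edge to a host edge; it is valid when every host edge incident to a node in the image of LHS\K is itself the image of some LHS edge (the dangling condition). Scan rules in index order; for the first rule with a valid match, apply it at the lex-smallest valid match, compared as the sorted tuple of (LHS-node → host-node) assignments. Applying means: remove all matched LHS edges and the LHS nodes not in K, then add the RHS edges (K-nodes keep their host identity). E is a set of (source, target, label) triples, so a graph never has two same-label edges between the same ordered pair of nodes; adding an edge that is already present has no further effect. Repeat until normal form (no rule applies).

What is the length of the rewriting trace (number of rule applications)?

Answer: 2

Rewrite trace:
initial: |V|=5 |E|=4  E = 0-p->1 0-q->3 0-q->4 1-q->1
step 1: apply R3 at {0↦0, 1↦3}  → |V|=4 |E|=3  E = 0-p->1 0-q->4 1-q->1
step 2: apply R3 at {0↦0, 1↦4}  → |V|=3 |E|=2  E = 0-p->1 1-q->1
final graph: no rule applies after step 2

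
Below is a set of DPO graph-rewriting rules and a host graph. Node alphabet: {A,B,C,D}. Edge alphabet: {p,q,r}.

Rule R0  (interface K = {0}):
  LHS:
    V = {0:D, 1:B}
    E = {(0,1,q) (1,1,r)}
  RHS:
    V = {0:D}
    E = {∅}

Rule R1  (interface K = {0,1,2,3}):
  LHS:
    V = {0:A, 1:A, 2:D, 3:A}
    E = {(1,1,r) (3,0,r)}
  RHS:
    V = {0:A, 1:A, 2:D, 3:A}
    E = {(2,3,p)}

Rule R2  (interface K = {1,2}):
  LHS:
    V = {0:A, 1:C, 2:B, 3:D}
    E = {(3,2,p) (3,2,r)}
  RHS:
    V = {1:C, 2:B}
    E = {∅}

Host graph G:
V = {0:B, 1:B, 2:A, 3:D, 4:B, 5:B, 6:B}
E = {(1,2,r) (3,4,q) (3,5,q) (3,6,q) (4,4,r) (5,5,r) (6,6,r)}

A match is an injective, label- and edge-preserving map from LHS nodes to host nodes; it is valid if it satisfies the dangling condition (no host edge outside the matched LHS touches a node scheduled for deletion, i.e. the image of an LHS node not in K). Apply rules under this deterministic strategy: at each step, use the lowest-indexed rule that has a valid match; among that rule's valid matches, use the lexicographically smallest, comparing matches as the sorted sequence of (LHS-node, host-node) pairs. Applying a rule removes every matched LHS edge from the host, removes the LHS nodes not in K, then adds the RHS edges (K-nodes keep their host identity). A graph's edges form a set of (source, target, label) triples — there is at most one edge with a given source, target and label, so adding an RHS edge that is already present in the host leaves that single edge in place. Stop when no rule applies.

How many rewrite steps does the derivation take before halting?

[0] host  ⇒  7 nodes, 7 edges  {1-r->2 3-q->4 3-q->5 3-q->6 4-r->4 5-r->5 6-r->6}
[1] R0 @ {0↦3, 1↦4}  ⇒  6 nodes, 5 edges  {1-r->2 3-q->5 3-q->6 5-r->5 6-r->6}
[2] R0 @ {0↦3, 1↦5}  ⇒  5 nodes, 3 edges  {1-r->2 3-q->6 6-r->6}
[3] R0 @ {0↦3, 1↦6}  ⇒  4 nodes, 1 edges  {1-r->2}
final graph: no rule applies after step 3

Answer: 3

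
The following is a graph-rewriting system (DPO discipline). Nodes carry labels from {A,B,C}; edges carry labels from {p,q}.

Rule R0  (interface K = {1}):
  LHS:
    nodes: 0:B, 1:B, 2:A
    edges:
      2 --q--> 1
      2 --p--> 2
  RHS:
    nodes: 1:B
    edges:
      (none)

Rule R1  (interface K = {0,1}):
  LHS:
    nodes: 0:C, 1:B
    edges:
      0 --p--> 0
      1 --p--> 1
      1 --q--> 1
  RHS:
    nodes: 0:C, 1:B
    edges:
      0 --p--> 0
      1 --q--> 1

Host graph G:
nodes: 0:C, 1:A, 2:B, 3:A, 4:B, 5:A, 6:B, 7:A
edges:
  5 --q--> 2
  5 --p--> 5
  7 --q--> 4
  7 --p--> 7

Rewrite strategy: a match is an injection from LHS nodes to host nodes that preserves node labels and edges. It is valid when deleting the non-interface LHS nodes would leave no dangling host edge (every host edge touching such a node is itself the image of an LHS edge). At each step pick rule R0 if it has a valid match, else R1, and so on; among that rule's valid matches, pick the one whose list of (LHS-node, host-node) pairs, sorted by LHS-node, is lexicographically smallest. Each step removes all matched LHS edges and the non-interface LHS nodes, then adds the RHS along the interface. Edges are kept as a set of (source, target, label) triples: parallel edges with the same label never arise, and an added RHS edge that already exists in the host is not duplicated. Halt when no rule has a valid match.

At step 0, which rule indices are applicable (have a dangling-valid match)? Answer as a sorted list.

Answer: [R0]

Rewrite trace:
R0: 2 valid matches — {0↦6, 1↦2, 2↦5}, {0↦6, 1↦4, 2↦7}
R1: no valid match — LHS pattern not found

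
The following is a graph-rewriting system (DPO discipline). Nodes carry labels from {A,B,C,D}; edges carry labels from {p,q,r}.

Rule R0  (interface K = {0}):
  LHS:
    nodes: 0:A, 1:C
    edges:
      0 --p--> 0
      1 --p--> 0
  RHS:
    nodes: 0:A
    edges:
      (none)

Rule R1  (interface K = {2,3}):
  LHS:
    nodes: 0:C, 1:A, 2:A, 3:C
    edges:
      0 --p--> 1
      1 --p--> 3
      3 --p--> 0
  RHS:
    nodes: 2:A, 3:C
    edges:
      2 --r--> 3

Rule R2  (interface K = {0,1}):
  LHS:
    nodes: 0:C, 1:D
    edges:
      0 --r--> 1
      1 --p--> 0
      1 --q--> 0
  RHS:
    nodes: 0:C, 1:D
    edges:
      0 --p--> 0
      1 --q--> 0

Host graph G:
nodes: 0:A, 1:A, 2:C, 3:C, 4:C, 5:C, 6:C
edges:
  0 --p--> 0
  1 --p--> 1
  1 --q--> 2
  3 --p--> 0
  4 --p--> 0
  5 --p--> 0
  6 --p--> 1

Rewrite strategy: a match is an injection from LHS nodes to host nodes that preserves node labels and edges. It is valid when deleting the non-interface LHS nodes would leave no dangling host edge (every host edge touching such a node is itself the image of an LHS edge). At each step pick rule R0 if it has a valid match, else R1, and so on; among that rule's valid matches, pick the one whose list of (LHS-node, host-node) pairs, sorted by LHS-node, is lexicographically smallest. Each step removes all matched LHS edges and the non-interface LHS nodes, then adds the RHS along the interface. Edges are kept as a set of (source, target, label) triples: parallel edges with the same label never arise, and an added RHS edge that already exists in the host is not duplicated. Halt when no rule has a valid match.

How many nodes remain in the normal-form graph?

Answer: 5

Derivation:
initial: |V|=7 |E|=7  E = 0-p->0 1-p->1 1-q->2 3-p->0 4-p->0 5-p->0 6-p->1
step 1: apply R0 at {0↦0, 1↦3}  → |V|=6 |E|=5  E = 1-p->1 1-q->2 4-p->0 5-p->0 6-p->1
step 2: apply R0 at {0↦1, 1↦6}  → |V|=5 |E|=3  E = 1-q->2 4-p->0 5-p->0
final graph: no rule applies after step 2
NF nodes: {0:A, 1:A, 2:C, 4:C, 5:C}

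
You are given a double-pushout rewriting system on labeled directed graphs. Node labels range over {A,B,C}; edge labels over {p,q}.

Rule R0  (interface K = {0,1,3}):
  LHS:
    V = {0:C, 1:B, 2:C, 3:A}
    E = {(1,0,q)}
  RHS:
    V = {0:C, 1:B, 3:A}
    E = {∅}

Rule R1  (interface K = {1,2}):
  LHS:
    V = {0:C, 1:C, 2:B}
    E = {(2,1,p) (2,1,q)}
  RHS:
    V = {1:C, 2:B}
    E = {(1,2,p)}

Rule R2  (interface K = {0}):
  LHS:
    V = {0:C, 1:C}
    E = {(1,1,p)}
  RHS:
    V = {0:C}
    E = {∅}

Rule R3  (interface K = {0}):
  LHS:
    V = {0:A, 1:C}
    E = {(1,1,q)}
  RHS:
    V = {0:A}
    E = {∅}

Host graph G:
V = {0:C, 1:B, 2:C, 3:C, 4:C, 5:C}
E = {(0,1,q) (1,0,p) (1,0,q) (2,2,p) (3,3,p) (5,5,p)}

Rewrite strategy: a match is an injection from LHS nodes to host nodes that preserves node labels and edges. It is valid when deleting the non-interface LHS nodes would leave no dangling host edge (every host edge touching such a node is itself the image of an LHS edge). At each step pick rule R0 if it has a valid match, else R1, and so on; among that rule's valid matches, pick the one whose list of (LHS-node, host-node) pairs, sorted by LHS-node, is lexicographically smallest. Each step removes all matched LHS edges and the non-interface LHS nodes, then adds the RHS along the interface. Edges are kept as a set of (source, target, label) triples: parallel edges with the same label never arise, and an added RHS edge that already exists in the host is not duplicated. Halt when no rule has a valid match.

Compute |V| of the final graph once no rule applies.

Answer: 2

Steps:
[0] host  ⇒  6 nodes, 6 edges  {0-q->1 1-p->0 1-q->0 2-p->2 3-p->3 5-p->5}
[1] R1 @ {0↦4, 1↦0, 2↦1}  ⇒  5 nodes, 5 edges  {0-p->1 0-q->1 2-p->2 3-p->3 5-p->5}
[2] R2 @ {0↦0, 1↦2}  ⇒  4 nodes, 4 edges  {0-p->1 0-q->1 3-p->3 5-p->5}
[3] R2 @ {0↦0, 1↦3}  ⇒  3 nodes, 3 edges  {0-p->1 0-q->1 5-p->5}
[4] R2 @ {0↦0, 1↦5}  ⇒  2 nodes, 2 edges  {0-p->1 0-q->1}
halt: no rule applies after step 4
NF nodes: {0:C, 1:B}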